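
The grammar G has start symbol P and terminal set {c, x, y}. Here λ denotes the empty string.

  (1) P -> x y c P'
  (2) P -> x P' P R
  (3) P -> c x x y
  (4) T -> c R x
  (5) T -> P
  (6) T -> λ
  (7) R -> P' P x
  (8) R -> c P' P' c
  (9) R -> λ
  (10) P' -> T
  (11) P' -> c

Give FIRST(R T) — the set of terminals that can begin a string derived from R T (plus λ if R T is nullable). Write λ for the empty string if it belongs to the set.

{λ, c, x}

FIRST(P): from P->x y c P' we get {x}; from P->x P' P R we get {x}; from P->c x x y we get {c}. So FIRST(P) = {c, x}.
FIRST(T): from T->c R x we get {c}; from T->P we get {c, x}; from T->λ we get {λ}. So FIRST(T) = {λ, c, x}.
FIRST(P'): from P'->T we get {λ, c, x}; from P'->c we get {c}. So FIRST(P') = {λ, c, x}.
FIRST(R): from R->P' P x we get {c, x}; from R->c P' P' c we get {c}; from R->λ we get {λ}. So FIRST(R) = {λ, c, x}.
FIRST(R T): take FIRST of each symbol in turn, carrying on past any symbol whose FIRST contains λ; result {λ, c, x}.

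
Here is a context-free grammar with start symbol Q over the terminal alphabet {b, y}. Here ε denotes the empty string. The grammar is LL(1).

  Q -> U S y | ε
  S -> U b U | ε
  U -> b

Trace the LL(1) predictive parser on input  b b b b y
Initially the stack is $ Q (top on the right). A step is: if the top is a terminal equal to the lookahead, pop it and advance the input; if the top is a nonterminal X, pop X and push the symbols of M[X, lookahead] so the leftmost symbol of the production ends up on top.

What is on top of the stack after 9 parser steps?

y

step 1: stack=$ Q  input=b b b b y $  — expand Q -> U S y
step 2: stack=$ y S U  input=b b b b y $  — expand U -> b
step 3: stack=$ y S b  input=b b b b y $  — match b
step 4: stack=$ y S  input=b b b y $  — expand S -> U b U
step 5: stack=$ y U b U  input=b b b y $  — expand U -> b
step 6: stack=$ y U b b  input=b b b y $  — match b
step 7: stack=$ y U b  input=b b y $  — match b
step 8: stack=$ y U  input=b y $  — expand U -> b
step 9: stack=$ y b  input=b y $  — match b
Stack after step 9: $ y (top = y).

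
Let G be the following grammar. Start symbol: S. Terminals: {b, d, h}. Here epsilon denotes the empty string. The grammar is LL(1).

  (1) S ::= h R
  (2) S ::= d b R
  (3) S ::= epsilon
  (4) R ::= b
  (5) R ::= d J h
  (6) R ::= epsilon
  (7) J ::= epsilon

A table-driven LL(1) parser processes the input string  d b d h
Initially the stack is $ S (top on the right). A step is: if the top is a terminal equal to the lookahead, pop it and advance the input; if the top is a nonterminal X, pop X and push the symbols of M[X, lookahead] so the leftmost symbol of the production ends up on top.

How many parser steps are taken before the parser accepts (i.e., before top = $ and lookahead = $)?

7

     Stack    Input      Action
  1  $ S      d b d h $  expand S ::= d b R
  2  $ R b d  d b d h $  match d
  3  $ R b    b d h $    match b
  4  $ R      d h $      expand R ::= d J h
  5  $ h J d  d h $      match d
  6  $ h J    h $        expand J ::= epsilon
  7  $ h      h $        match h
Accept reached after 7 steps.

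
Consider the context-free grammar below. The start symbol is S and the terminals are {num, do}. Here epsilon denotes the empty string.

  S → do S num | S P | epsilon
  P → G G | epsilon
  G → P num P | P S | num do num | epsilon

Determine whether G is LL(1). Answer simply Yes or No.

No

FIRST(S) = {epsilon, do, num}
FIRST(P) = {epsilon, do, num}
FIRST(G) = {epsilon, do, num}
FOLLOW(S) = {$, do, num}
FOLLOW(P) = {$, do, num}
FOLLOW(G) = {$, do, num}
Cell M[G, $] receives both G → P S and G → epsilon — the grammar is not LL(1).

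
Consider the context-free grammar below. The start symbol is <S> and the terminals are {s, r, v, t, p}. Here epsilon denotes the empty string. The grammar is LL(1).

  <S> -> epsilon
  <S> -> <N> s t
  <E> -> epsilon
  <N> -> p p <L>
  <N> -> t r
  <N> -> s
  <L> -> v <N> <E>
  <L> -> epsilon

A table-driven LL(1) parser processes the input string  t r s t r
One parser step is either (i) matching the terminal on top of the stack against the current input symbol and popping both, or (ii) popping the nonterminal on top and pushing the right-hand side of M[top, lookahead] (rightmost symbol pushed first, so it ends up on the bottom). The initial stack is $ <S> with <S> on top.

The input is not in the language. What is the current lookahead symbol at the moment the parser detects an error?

step 1: stack=$ <S>  input=t r s t r $  — expand <S> -> <N> s t
step 2: stack=$ t s <N>  input=t r s t r $  — expand <N> -> t r
step 3: stack=$ t s r t  input=t r s t r $  — match t
step 4: stack=$ t s r  input=r s t r $  — match r
step 5: stack=$ t s  input=s t r $  — match s
step 6: stack=$ t  input=t r $  — match t
step 7: stack=$  input=r $  — error: stack empty but input remains

r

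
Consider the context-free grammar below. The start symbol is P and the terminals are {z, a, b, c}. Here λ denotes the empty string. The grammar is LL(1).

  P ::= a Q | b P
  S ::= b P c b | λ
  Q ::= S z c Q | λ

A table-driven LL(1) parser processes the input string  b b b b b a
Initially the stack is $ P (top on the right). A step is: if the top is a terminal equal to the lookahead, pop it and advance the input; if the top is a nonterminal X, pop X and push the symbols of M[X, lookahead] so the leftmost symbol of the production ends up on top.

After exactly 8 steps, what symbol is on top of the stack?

     Stack  Input          Action
  1  $ P    b b b b b a $  expand P ::= b P
  2  $ P b  b b b b b a $  match b
  3  $ P    b b b b a $    expand P ::= b P
  4  $ P b  b b b b a $    match b
  5  $ P    b b b a $      expand P ::= b P
  6  $ P b  b b b a $      match b
  7  $ P    b b a $        expand P ::= b P
  8  $ P b  b b a $        match b
Stack after step 8: $ P (top = P).

P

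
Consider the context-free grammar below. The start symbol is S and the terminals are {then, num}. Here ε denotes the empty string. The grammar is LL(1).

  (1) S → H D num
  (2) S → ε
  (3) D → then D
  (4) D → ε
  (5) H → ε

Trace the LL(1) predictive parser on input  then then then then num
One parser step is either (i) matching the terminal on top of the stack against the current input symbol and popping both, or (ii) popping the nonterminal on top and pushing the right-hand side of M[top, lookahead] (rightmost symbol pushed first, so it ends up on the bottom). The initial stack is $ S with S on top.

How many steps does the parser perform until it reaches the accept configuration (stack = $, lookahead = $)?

12

step 1: stack=$ S  input=then then then then num $  — expand S → H D num
step 2: stack=$ num D H  input=then then then then num $  — expand H → ε
step 3: stack=$ num D  input=then then then then num $  — expand D → then D
step 4: stack=$ num D then  input=then then then then num $  — match then
step 5: stack=$ num D  input=then then then num $  — expand D → then D
step 6: stack=$ num D then  input=then then then num $  — match then
step 7: stack=$ num D  input=then then num $  — expand D → then D
step 8: stack=$ num D then  input=then then num $  — match then
step 9: stack=$ num D  input=then num $  — expand D → then D
step 10: stack=$ num D then  input=then num $  — match then
step 11: stack=$ num D  input=num $  — expand D → ε
step 12: stack=$ num  input=num $  — match num
Accept reached after 12 steps.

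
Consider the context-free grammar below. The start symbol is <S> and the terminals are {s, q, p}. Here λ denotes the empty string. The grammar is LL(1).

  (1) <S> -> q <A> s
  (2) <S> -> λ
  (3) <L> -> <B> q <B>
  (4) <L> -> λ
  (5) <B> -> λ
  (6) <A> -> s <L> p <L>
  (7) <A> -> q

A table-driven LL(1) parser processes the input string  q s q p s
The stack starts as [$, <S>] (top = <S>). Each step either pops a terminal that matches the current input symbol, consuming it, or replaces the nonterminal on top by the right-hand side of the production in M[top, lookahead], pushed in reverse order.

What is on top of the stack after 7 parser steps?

     Stack                Input        Action
  1  $ <S>                q s q p s $  expand <S> -> q <A> s
  2  $ s <A> q            q s q p s $  match q
  3  $ s <A>              s q p s $    expand <A> -> s <L> p <L>
  4  $ s <L> p <L> s      s q p s $    match s
  5  $ s <L> p <L>        q p s $      expand <L> -> <B> q <B>
  6  $ s <L> p <B> q <B>  q p s $      expand <B> -> λ
  7  $ s <L> p <B> q      q p s $      match q
Stack after step 7: $ s <L> p <B> (top = <B>).

<B>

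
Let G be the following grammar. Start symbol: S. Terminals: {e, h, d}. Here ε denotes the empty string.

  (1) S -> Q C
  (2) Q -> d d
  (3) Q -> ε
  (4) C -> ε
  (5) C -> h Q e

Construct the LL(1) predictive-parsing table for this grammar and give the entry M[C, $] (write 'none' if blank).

FIRST(Q) = {ε, d}
FIRST(C) = {ε, h}
FIRST(S) = {ε, d, h}  (via Q C)
FOLLOW(S) includes $ since S is the start symbol.
FOLLOW(S): S appears on no right-hand side. Thus FOLLOW(S) = {$}.
FOLLOW(C): in S->Q C, the suffix after C is empty, so FOLLOW(C) ⊇ FOLLOW(S) = {$}. Thus FOLLOW(C) = {$}.
For C -> ε: FIRST(ε) = {ε}, so it goes in M[C, t] for t ∈ {}; since ε ∈ FIRST, also for every t ∈ FOLLOW(C) = {$}.
For C -> h Q e: FIRST(h Q e) = {h}, so it goes in M[C, t] for t ∈ {h}.

C -> ε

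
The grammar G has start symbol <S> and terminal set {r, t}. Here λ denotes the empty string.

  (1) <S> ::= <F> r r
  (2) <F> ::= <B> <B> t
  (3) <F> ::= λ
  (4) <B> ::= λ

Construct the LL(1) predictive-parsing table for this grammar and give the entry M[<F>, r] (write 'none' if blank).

<F> ::= λ

FIRST(<B>): from <B>::=λ we get {λ}. So FIRST(<B>) = {λ}.
FIRST(<F>): from <F>::=<B> <B> t we get {t}; from <F>::=λ we get {λ}. So FIRST(<F>) = {λ, t}.
FIRST(<S>): from <S>::=<F> r r we get {r, t}. So FIRST(<S>) = {r, t}.
FOLLOW(<S>) includes $ since <S> is the start symbol.
FOLLOW(<F>): in <S>::=<F> r r, <F> is followed by r r with FIRST {r}. Thus FOLLOW(<F>) = {r}.
For <F> ::= <B> <B> t: FIRST(<B> <B> t) = {t}, so it goes in M[<F>, t] for t ∈ {t}.
For <F> ::= λ: FIRST(λ) = {λ}, so it goes in M[<F>, t] for t ∈ {}; since λ ∈ FIRST, also for every t ∈ FOLLOW(<F>) = {r}.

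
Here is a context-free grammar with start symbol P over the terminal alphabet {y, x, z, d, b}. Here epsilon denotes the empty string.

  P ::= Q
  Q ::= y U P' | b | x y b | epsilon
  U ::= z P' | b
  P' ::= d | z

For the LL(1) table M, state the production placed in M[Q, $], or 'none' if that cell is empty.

Q ::= epsilon

FIRST(Q): from Q::=y U P' we get {y}; from Q::=b we get {b}; from Q::=x y b we get {x}; from Q::=epsilon we get {epsilon}. So FIRST(Q) = {epsilon, b, x, y}.
FIRST(U): from U::=z P' we get {z}; from U::=b we get {b}. So FIRST(U) = {b, z}.
FIRST(P'): from P'::=d we get {d}; from P'::=z we get {z}. So FIRST(P') = {d, z}.
FIRST(P): from P::=Q we get {epsilon, b, x, y}. So FIRST(P) = {epsilon, b, x, y}.
FOLLOW(P) includes $ since P is the start symbol.
FOLLOW(P): P appears on no right-hand side. Thus FOLLOW(P) = {$}.
FOLLOW(Q): in P::=Q, the suffix after Q is empty, so FOLLOW(Q) ⊇ FOLLOW(P) = {$}. Thus FOLLOW(Q) = {$}.
For Q ::= y U P': FIRST(y U P') = {y}, so it goes in M[Q, t] for t ∈ {y}.
For Q ::= b: FIRST(b) = {b}, so it goes in M[Q, t] for t ∈ {b}.
For Q ::= x y b: FIRST(x y b) = {x}, so it goes in M[Q, t] for t ∈ {x}.
For Q ::= epsilon: FIRST(epsilon) = {epsilon}, so it goes in M[Q, t] for t ∈ {}; since epsilon ∈ FIRST, also for every t ∈ FOLLOW(Q) = {$}.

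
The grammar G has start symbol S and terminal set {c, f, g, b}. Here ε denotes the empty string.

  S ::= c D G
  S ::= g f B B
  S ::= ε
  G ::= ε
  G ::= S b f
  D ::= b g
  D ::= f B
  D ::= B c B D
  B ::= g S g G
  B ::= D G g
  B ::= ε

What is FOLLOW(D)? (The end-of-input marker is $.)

FIRST(S): from S::=c D G we get {c}; from S::=g f B B we get {g}; from S::=ε we get {ε}. So FIRST(S) = {ε, c, g}.
FIRST(G): from G::=ε we get {ε}; from G::=S b f we get {b, c, g}. So FIRST(G) = {ε, b, c, g}.
FIRST(D): from D::=b g we get {b}; from D::=f B we get {f}; from D::=B c B D we get {b, c, f, g}. So FIRST(D) = {b, c, f, g}.
FIRST(B): from B::=g S g G we get {g}; from B::=D G g we get {b, c, f, g}; from B::=ε we get {ε}. So FIRST(B) = {ε, b, c, f, g}.
FOLLOW(S) includes $ since S is the start symbol.
FOLLOW(S): in G::=S b f, S is followed by b f with FIRST {b}; in B::=g S g G, S is followed by g G with FIRST {g}. Thus FOLLOW(S) = {$, b, g}.
FOLLOW(D): in S::=c D G, D is followed by G with FIRST {ε, b, c, g}; in S::=c D G, the suffix after D is nullable, so FOLLOW(D) ⊇ FOLLOW(S) = {$, b, g}; in D::=B c B D, the suffix after D is empty (adds nothing new); in B::=D G g, D is followed by G g with FIRST {b, c, g}. Thus FOLLOW(D) = {$, b, c, g}.
FOLLOW(B): in S::=g f B B (occurrence 1), B is followed by B with FIRST {ε, b, c, f, g}; in S::=g f B B (occurrence 1), the suffix after B is nullable, so FOLLOW(B) ⊇ FOLLOW(S) = {$, b, g}; in S::=g f B B (occurrence 2), the suffix after B is empty, so FOLLOW(B) ⊇ FOLLOW(S) = {$, b, g}; in D::=f B, the suffix after B is empty, so FOLLOW(B) ⊇ FOLLOW(D) = {$, b, c, g}; in D::=B c B D (occurrence 1), B is followed by c B D with FIRST {c}; in D::=B c B D (occurrence 2), B is followed by D with FIRST {b, c, f, g}. Thus FOLLOW(B) = {$, b, c, f, g}.
FOLLOW(G): in S::=c D G, the suffix after G is empty, so FOLLOW(G) ⊇ FOLLOW(S) = {$, b, g}; in B::=g S g G, the suffix after G is empty, so FOLLOW(G) ⊇ FOLLOW(B) = {$, b, c, f, g}; in B::=D G g, G is followed by g with FIRST {g}. Thus FOLLOW(G) = {$, b, c, f, g}.

{$, b, c, g}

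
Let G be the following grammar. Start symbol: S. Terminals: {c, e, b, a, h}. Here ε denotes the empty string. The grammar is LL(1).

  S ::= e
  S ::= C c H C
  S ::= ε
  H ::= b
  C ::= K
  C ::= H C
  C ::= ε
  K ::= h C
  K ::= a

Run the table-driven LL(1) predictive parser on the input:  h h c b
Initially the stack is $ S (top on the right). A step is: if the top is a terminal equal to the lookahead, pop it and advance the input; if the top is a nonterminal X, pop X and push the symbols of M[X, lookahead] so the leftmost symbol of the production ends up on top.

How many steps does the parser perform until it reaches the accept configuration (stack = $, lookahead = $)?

      Stack        Input      Action
   1  $ S          h h c b $  expand S ::= C c H C
   2  $ C H c C    h h c b $  expand C ::= K
   3  $ C H c K    h h c b $  expand K ::= h C
   4  $ C H c C h  h h c b $  match h
   5  $ C H c C    h c b $    expand C ::= K
   6  $ C H c K    h c b $    expand K ::= h C
   7  $ C H c C h  h c b $    match h
   8  $ C H c C    c b $      expand C ::= ε
   9  $ C H c      c b $      match c
  10  $ C H        b $        expand H ::= b
  11  $ C b        b $        match b
  12  $ C          $          expand C ::= ε
Accept reached after 12 steps.

12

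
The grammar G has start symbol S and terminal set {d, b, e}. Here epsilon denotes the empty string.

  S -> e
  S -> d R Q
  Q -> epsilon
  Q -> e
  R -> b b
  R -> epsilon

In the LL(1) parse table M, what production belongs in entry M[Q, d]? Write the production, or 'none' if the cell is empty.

none

FIRST(S) = {d, e}
FIRST(Q) = {epsilon, e}
FIRST(R) = {epsilon, b}
FOLLOW(S) includes $ since S is the start symbol.
FOLLOW(S): S appears on no right-hand side. Thus FOLLOW(S) = {$}.
FOLLOW(Q): in S->d R Q, the suffix after Q is empty, so FOLLOW(Q) ⊇ FOLLOW(S) = {$}. Thus FOLLOW(Q) = {$}.
For Q -> epsilon: FIRST(epsilon) = {epsilon}, so it goes in M[Q, t] for t ∈ {}; since epsilon ∈ FIRST, also for every t ∈ FOLLOW(Q) = {$}.
For Q -> e: FIRST(e) = {e}, so it goes in M[Q, t] for t ∈ {e}.
None of these place a production in M[Q, d].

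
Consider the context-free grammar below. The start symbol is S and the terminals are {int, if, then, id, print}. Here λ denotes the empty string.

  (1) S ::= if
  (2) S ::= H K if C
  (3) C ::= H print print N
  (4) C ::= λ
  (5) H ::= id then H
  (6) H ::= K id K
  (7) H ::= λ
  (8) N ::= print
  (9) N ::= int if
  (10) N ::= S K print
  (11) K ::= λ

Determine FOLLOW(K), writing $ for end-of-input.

{id, if, print}

FIRST(K): from K::=λ we get {λ}. So FIRST(K) = {λ}.
FIRST(H): from H::=id then H we get {id}; from H::=K id K we get {id}; from H::=λ we get {λ}. So FIRST(H) = {λ, id}.
FIRST(S): from S::=if we get {if}; from S::=H K if C we get {id, if}. So FIRST(S) = {id, if}.
FIRST(C): from C::=H print print N we get {id, print}; from C::=λ we get {λ}. So FIRST(C) = {λ, id, print}.
FIRST(N): from N::=print we get {print}; from N::=int if we get {int}; from N::=S K print we get {id, if}. So FIRST(N) = {id, if, int, print}.
FOLLOW(S) includes $ since S is the start symbol.
FOLLOW(S): in N::=S K print, S is followed by K print with FIRST {print}. Thus FOLLOW(S) = {$, print}.
FOLLOW(C): in S::=H K if C, the suffix after C is empty, so FOLLOW(C) ⊇ FOLLOW(S) = {$, print}. Thus FOLLOW(C) = {$, print}.
FOLLOW(H): in S::=H K if C, H is followed by K if C with FIRST {if}; in C::=H print print N, H is followed by print print N with FIRST {print}; in H::=id then H, the suffix after H is empty (adds nothing new). Thus FOLLOW(H) = {if, print}.
FOLLOW(N): in C::=H print print N, the suffix after N is empty, so FOLLOW(N) ⊇ FOLLOW(C) = {$, print}. Thus FOLLOW(N) = {$, print}.
FOLLOW(K): in S::=H K if C, K is followed by if C with FIRST {if}; in H::=K id K (occurrence 1), K is followed by id K with FIRST {id}; in H::=K id K (occurrence 2), the suffix after K is empty, so FOLLOW(K) ⊇ FOLLOW(H) = {if, print}; in N::=S K print, K is followed by print with FIRST {print}. Thus FOLLOW(K) = {id, if, print}.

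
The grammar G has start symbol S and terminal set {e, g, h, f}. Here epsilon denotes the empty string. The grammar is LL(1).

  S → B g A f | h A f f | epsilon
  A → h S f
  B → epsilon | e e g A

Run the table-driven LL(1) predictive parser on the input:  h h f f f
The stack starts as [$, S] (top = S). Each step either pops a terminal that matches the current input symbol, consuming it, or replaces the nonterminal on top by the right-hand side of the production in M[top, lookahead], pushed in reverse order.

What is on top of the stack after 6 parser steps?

f

     Stack        Input        Action
  1  $ S          h h f f f $  expand S → h A f f
  2  $ f f A h    h h f f f $  match h
  3  $ f f A      h f f f $    expand A → h S f
  4  $ f f f S h  h f f f $    match h
  5  $ f f f S    f f f $      expand S → epsilon
  6  $ f f f      f f f $      match f
Stack after step 6: $ f f (top = f).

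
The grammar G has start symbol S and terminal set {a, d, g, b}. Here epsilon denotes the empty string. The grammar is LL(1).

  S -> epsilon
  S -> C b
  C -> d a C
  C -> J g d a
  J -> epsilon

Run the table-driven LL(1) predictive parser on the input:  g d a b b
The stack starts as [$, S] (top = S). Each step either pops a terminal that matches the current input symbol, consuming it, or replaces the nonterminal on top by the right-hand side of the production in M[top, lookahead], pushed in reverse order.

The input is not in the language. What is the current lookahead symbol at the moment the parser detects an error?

b

step 1: stack=$ S  input=g d a b b $  — expand S -> C b
step 2: stack=$ b C  input=g d a b b $  — expand C -> J g d a
step 3: stack=$ b a d g J  input=g d a b b $  — expand J -> epsilon
step 4: stack=$ b a d g  input=g d a b b $  — match g
step 5: stack=$ b a d  input=d a b b $  — match d
step 6: stack=$ b a  input=a b b $  — match a
step 7: stack=$ b  input=b b $  — match b
step 8: stack=$  input=b $  — error: stack empty but input remains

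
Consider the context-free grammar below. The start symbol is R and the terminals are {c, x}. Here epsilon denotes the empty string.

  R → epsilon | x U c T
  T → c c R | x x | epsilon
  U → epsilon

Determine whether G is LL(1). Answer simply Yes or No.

FIRST(R) = {epsilon, x}
FIRST(T) = {epsilon, c, x}
FIRST(U) = {epsilon}
FOLLOW(R) = {$}
FOLLOW(T) = {$}
FOLLOW(U) = {c}
Each cell of M receives at most one production.

Yes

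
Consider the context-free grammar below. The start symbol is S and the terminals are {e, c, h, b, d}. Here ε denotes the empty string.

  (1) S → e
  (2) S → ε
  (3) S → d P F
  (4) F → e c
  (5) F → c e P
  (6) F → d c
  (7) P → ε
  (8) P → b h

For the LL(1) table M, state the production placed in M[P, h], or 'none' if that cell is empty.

FIRST(S) = {ε, d, e}
FIRST(F) = {c, d, e}
FIRST(P) = {ε, b}
FOLLOW(S) includes $ since S is the start symbol.
FOLLOW(F): in S→d P F, the suffix after F is empty, so FOLLOW(F) ⊇ FOLLOW(S) = {$}. Thus FOLLOW(F) = {$}.
FOLLOW(P): in S→d P F, P is followed by F with FIRST {c, d, e}; in F→c e P, the suffix after P is empty, so FOLLOW(P) ⊇ FOLLOW(F) = {$}. Thus FOLLOW(P) = {$, c, d, e}.
For P → ε: FIRST(ε) = {ε}, so it goes in M[P, t] for t ∈ {}; since ε ∈ FIRST, also for every t ∈ FOLLOW(P) = {$, c, d, e}.
For P → b h: FIRST(b h) = {b}, so it goes in M[P, t] for t ∈ {b}.
None of these place a production in M[P, h].

none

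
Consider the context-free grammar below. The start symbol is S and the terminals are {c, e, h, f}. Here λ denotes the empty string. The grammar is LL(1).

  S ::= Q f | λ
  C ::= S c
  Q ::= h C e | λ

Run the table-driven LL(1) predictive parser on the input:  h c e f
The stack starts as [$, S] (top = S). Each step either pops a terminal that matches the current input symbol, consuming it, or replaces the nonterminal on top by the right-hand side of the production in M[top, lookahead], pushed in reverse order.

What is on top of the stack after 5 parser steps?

c

     Stack      Input      Action
  1  $ S        h c e f $  expand S ::= Q f
  2  $ f Q      h c e f $  expand Q ::= h C e
  3  $ f e C h  h c e f $  match h
  4  $ f e C    c e f $    expand C ::= S c
  5  $ f e c S  c e f $    expand S ::= λ
Stack after step 5: $ f e c (top = c).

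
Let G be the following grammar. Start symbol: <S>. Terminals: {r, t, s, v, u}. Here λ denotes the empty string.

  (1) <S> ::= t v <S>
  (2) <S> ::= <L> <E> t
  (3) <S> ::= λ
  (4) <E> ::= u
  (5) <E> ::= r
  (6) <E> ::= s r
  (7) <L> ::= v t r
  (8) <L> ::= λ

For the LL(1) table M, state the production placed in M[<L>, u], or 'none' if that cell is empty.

FIRST(<E>): from <E>::=u we get {u}; from <E>::=r we get {r}; from <E>::=s r we get {s}. So FIRST(<E>) = {r, s, u}.
FIRST(<L>): from <L>::=v t r we get {v}; from <L>::=λ we get {λ}. So FIRST(<L>) = {λ, v}.
FIRST(<S>): from <S>::=t v <S> we get {t}; from <S>::=<L> <E> t we get {r, s, u, v}; from <S>::=λ we get {λ}. So FIRST(<S>) = {λ, r, s, t, u, v}.
FOLLOW(<S>) includes $ since <S> is the start symbol.
FOLLOW(<L>): in <S>::=<L> <E> t, <L> is followed by <E> t with FIRST {r, s, u}. Thus FOLLOW(<L>) = {r, s, u}.
For <L> ::= v t r: FIRST(v t r) = {v}, so it goes in M[<L>, t] for t ∈ {v}.
For <L> ::= λ: FIRST(λ) = {λ}, so it goes in M[<L>, t] for t ∈ {}; since λ ∈ FIRST, also for every t ∈ FOLLOW(<L>) = {r, s, u}.

<L> ::= λ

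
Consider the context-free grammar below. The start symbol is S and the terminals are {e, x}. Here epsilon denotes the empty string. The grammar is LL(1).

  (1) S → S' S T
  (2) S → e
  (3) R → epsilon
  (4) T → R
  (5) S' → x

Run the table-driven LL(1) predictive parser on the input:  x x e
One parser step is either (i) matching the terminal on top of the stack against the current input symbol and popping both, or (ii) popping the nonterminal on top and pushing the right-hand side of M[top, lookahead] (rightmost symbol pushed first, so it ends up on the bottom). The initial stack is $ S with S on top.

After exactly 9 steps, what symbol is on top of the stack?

R

step 1: stack=$ S  input=x x e $  — expand S → S' S T
step 2: stack=$ T S S'  input=x x e $  — expand S' → x
step 3: stack=$ T S x  input=x x e $  — match x
step 4: stack=$ T S  input=x e $  — expand S → S' S T
step 5: stack=$ T T S S'  input=x e $  — expand S' → x
step 6: stack=$ T T S x  input=x e $  — match x
step 7: stack=$ T T S  input=e $  — expand S → e
step 8: stack=$ T T e  input=e $  — match e
step 9: stack=$ T T  input=$  — expand T → R
Stack after step 9: $ T R (top = R).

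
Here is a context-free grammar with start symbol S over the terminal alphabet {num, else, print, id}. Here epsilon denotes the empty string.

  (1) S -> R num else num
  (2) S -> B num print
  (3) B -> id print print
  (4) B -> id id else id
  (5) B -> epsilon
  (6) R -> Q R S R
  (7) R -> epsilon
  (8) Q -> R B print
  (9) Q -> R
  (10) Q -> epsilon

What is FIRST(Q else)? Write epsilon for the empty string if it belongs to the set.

{else, id, num, print}

FIRST(B): from B->id print print we get {id}; from B->id id else id we get {id}; from B->epsilon we get {epsilon}. So FIRST(B) = {epsilon, id}.
FIRST(S): from S->R num else num we get {id, num, print}; from S->B num print we get {id, num}. So FIRST(S) = {id, num, print}.
FIRST(R): from R->Q R S R we get {id, num, print}; from R->epsilon we get {epsilon}. So FIRST(R) = {epsilon, id, num, print}.
FIRST(Q): from Q->R B print we get {id, num, print}; from Q->R we get {epsilon, id, num, print}; from Q->epsilon we get {epsilon}. So FIRST(Q) = {epsilon, id, num, print}.
FIRST(Q else): take FIRST of each symbol in turn, carrying on past any symbol whose FIRST contains epsilon; result {else, id, num, print}.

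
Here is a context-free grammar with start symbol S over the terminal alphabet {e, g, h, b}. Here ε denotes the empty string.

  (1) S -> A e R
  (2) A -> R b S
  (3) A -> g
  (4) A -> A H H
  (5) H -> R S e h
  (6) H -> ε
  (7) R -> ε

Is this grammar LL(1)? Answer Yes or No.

FIRST(S) = {b, g}
FIRST(A) = {b, g}
FIRST(H) = {ε, b, g}
FIRST(R) = {ε}
FOLLOW(S) = {$, b, e, g}
FOLLOW(A) = {b, e, g}
FOLLOW(H) = {b, e, g}
FOLLOW(R) = {$, b, e, g}
Cell M[A, b] receives both A -> R b S and A -> A H H — the grammar is not LL(1).

No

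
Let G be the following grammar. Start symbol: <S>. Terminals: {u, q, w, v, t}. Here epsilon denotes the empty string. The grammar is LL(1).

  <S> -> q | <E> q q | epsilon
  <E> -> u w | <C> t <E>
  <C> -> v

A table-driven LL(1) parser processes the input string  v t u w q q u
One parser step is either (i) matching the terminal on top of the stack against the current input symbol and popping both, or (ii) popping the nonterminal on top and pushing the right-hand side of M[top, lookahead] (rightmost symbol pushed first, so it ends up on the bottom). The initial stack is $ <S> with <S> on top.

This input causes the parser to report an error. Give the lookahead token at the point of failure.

step 1: stack=$ <S>  input=v t u w q q u $  — expand <S> -> <E> q q
step 2: stack=$ q q <E>  input=v t u w q q u $  — expand <E> -> <C> t <E>
step 3: stack=$ q q <E> t <C>  input=v t u w q q u $  — expand <C> -> v
step 4: stack=$ q q <E> t v  input=v t u w q q u $  — match v
step 5: stack=$ q q <E> t  input=t u w q q u $  — match t
step 6: stack=$ q q <E>  input=u w q q u $  — expand <E> -> u w
step 7: stack=$ q q w u  input=u w q q u $  — match u
step 8: stack=$ q q w  input=w q q u $  — match w
step 9: stack=$ q q  input=q q u $  — match q
step 10: stack=$ q  input=q u $  — match q
step 11: stack=$  input=u $  — error: stack empty but input remains

u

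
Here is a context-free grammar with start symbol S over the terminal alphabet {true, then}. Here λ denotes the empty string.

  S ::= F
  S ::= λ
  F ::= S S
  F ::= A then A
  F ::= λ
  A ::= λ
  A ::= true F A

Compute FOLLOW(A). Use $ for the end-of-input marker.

FIRST(A): from A::=λ we get {λ}; from A::=true F A we get {true}. So FIRST(A) = {λ, true}.
FIRST(S): from S::=F we get {λ, then, true}; from S::=λ we get {λ}. So FIRST(S) = {λ, then, true}.
FIRST(F): from F::=S S we get {λ, then, true}; from F::=A then A we get {then, true}; from F::=λ we get {λ}. So FIRST(F) = {λ, then, true}.
FOLLOW(S) includes $ since S is the start symbol.
FOLLOW(S): in F::=S S (occurrence 1), S is followed by S with FIRST {λ, then, true}; in F::=S S (occurrence 1), the suffix after S is nullable, so FOLLOW(S) ⊇ FOLLOW(F) = {$, then, true}; in F::=S S (occurrence 2), the suffix after S is empty, so FOLLOW(S) ⊇ FOLLOW(F) = {$, then, true}. Thus FOLLOW(S) = {$, then, true}.
FOLLOW(F): in S::=F, the suffix after F is empty, so FOLLOW(F) ⊇ FOLLOW(S) = {$, then, true}; in A::=true F A, F is followed by A with FIRST {λ, true}; in A::=true F A, the suffix after F is nullable, so FOLLOW(F) ⊇ FOLLOW(A) = {$, then, true}. Thus FOLLOW(F) = {$, then, true}.
FOLLOW(A): in F::=A then A (occurrence 1), A is followed by then A with FIRST {then}; in F::=A then A (occurrence 2), the suffix after A is empty, so FOLLOW(A) ⊇ FOLLOW(F) = {$, then, true}; in A::=true F A, the suffix after A is empty (adds nothing new). Thus FOLLOW(A) = {$, then, true}.

{$, then, true}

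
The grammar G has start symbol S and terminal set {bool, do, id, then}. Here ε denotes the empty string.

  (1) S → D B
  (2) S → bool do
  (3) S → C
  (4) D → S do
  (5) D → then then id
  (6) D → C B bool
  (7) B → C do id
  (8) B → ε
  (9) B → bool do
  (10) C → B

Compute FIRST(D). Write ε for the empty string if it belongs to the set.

{bool, do, then}

FIRST(S): from S→D B we get {bool, do, then}; from S→bool do we get {bool}; from S→C we get {ε, bool, do}. So FIRST(S) = {ε, bool, do, then}.
FIRST(D): from D→S do we get {bool, do, then}; from D→then then id we get {then}; from D→C B bool we get {bool, do}. So FIRST(D) = {bool, do, then}.
FIRST(B): from B→C do id we get {bool, do}; from B→ε we get {ε}; from B→bool do we get {bool}. So FIRST(B) = {ε, bool, do}.
FIRST(C): from C→B we get {ε, bool, do}. So FIRST(C) = {ε, bool, do}.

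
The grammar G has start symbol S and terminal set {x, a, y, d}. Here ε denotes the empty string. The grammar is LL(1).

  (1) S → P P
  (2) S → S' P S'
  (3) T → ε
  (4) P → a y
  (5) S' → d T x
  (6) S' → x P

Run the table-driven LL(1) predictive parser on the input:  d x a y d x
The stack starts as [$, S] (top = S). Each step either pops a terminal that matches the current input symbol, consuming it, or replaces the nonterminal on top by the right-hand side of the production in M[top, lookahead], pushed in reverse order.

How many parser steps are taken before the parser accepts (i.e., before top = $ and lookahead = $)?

12

      Stack         Input          Action
   1  $ S           d x a y d x $  expand S → S' P S'
   2  $ S' P S'     d x a y d x $  expand S' → d T x
   3  $ S' P x T d  d x a y d x $  match d
   4  $ S' P x T    x a y d x $    expand T → ε
   5  $ S' P x      x a y d x $    match x
   6  $ S' P        a y d x $      expand P → a y
   7  $ S' y a      a y d x $      match a
   8  $ S' y        y d x $        match y
   9  $ S'          d x $          expand S' → d T x
  10  $ x T d       d x $          match d
  11  $ x T         x $            expand T → ε
  12  $ x           x $            match x
Accept reached after 12 steps.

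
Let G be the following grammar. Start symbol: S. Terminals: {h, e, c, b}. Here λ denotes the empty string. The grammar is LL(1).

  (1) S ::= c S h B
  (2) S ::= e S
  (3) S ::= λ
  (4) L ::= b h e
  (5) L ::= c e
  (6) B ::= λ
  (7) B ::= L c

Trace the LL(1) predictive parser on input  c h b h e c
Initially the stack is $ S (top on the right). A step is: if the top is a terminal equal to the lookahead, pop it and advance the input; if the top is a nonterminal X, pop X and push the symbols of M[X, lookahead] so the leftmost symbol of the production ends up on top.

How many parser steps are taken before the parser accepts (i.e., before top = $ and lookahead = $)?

10

step 1: stack=$ S  input=c h b h e c $  — expand S ::= c S h B
step 2: stack=$ B h S c  input=c h b h e c $  — match c
step 3: stack=$ B h S  input=h b h e c $  — expand S ::= λ
step 4: stack=$ B h  input=h b h e c $  — match h
step 5: stack=$ B  input=b h e c $  — expand B ::= L c
step 6: stack=$ c L  input=b h e c $  — expand L ::= b h e
step 7: stack=$ c e h b  input=b h e c $  — match b
step 8: stack=$ c e h  input=h e c $  — match h
step 9: stack=$ c e  input=e c $  — match e
step 10: stack=$ c  input=c $  — match c
Accept reached after 10 steps.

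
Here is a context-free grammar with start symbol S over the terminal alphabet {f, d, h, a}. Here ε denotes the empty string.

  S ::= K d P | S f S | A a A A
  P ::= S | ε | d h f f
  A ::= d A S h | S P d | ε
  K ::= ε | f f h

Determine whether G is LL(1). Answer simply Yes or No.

FIRST(S) = {a, d, f}
FIRST(P) = {ε, a, d, f}
FIRST(A) = {ε, a, d, f}
FIRST(K) = {ε, f}
FOLLOW(S) = {$, a, d, f, h}
FOLLOW(P) = {$, a, d, f, h}
FOLLOW(A) = {$, a, d, f, h}
FOLLOW(K) = {d}
Cell M[A, a] receives both A ::= S P d and A ::= ε — the grammar is not LL(1).

No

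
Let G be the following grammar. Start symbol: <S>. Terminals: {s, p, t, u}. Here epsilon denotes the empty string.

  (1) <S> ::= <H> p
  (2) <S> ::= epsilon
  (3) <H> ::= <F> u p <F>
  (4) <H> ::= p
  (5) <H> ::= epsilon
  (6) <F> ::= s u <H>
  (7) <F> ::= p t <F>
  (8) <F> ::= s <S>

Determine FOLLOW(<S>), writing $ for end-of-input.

{$, p, u}

FIRST(<F>): from <F>::=s u <H> we get {s}; from <F>::=p t <F> we get {p}; from <F>::=s <S> we get {s}. So FIRST(<F>) = {p, s}.
FIRST(<H>): from <H>::=<F> u p <F> we get {p, s}; from <H>::=p we get {p}; from <H>::=epsilon we get {epsilon}. So FIRST(<H>) = {epsilon, p, s}.
FIRST(<S>): from <S>::=<H> p we get {p, s}; from <S>::=epsilon we get {epsilon}. So FIRST(<S>) = {epsilon, p, s}.
FOLLOW(<S>) includes $ since <S> is the start symbol.
FOLLOW(<S>): in <F>::=s <S>, the suffix after <S> is empty, so FOLLOW(<S>) ⊇ FOLLOW(<F>) = {p, u}. Thus FOLLOW(<S>) = {$, p, u}.
FOLLOW(<H>): in <S>::=<H> p, <H> is followed by p with FIRST {p}; in <F>::=s u <H>, the suffix after <H> is empty, so FOLLOW(<H>) ⊇ FOLLOW(<F>) = {p, u}. Thus FOLLOW(<H>) = {p, u}.
FOLLOW(<F>): in <H>::=<F> u p <F> (occurrence 1), <F> is followed by u p <F> with FIRST {u}; in <H>::=<F> u p <F> (occurrence 2), the suffix after <F> is empty, so FOLLOW(<F>) ⊇ FOLLOW(<H>) = {p, u}; in <F>::=p t <F>, the suffix after <F> is empty (adds nothing new). Thus FOLLOW(<F>) = {p, u}.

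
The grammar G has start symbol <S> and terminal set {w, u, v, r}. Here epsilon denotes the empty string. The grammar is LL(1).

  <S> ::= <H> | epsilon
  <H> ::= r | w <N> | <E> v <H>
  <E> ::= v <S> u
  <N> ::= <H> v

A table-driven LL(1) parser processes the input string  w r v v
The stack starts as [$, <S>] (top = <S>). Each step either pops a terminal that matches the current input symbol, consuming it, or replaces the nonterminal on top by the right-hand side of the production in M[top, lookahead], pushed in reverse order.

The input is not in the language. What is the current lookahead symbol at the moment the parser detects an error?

     Stack    Input      Action
  1  $ <S>    w r v v $  expand <S> ::= <H>
  2  $ <H>    w r v v $  expand <H> ::= w <N>
  3  $ <N> w  w r v v $  match w
  4  $ <N>    r v v $    expand <N> ::= <H> v
  5  $ v <H>  r v v $    expand <H> ::= r
  6  $ v r    r v v $    match r
  7  $ v      v v $      match v
  8  $        v $        error: stack empty but input remains

v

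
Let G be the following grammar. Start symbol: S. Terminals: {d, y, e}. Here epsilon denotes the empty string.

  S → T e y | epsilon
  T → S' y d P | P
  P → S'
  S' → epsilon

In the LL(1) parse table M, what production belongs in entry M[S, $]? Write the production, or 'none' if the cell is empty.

S → epsilon

FIRST(S'): from S'→epsilon we get {epsilon}. So FIRST(S') = {epsilon}.
FIRST(P): from P→S' we get {epsilon}. So FIRST(P) = {epsilon}.
FIRST(T): from T→S' y d P we get {y}; from T→P we get {epsilon}. So FIRST(T) = {epsilon, y}.
FIRST(S): from S→T e y we get {e, y}; from S→epsilon we get {epsilon}. So FIRST(S) = {epsilon, e, y}.
FOLLOW(S) includes $ since S is the start symbol.
FOLLOW(S): S appears on no right-hand side. Thus FOLLOW(S) = {$}.
For S → T e y: FIRST(T e y) = {e, y}, so it goes in M[S, t] for t ∈ {e, y}.
For S → epsilon: FIRST(epsilon) = {epsilon}, so it goes in M[S, t] for t ∈ {}; since epsilon ∈ FIRST, also for every t ∈ FOLLOW(S) = {$}.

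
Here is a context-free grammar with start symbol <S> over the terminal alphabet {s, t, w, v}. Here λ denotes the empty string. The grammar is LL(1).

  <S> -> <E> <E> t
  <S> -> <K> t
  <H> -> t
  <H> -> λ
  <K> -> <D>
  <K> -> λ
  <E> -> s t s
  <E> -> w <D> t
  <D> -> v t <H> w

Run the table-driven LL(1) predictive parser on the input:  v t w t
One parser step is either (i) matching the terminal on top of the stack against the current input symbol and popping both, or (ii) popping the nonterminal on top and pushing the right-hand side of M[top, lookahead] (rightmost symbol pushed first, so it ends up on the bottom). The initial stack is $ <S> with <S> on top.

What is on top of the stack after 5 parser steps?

     Stack          Input      Action
  1  $ <S>          v t w t $  expand <S> -> <K> t
  2  $ t <K>        v t w t $  expand <K> -> <D>
  3  $ t <D>        v t w t $  expand <D> -> v t <H> w
  4  $ t w <H> t v  v t w t $  match v
  5  $ t w <H> t    t w t $    match t
Stack after step 5: $ t w <H> (top = <H>).

<H>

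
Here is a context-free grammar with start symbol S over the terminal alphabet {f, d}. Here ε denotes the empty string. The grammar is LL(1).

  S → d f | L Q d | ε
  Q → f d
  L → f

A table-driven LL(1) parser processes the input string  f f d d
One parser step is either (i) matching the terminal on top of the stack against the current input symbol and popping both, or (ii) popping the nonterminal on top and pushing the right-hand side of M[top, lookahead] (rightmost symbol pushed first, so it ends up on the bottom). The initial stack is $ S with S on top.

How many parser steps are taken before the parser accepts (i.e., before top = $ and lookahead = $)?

7

step 1: stack=$ S  input=f f d d $  — expand S → L Q d
step 2: stack=$ d Q L  input=f f d d $  — expand L → f
step 3: stack=$ d Q f  input=f f d d $  — match f
step 4: stack=$ d Q  input=f d d $  — expand Q → f d
step 5: stack=$ d d f  input=f d d $  — match f
step 6: stack=$ d d  input=d d $  — match d
step 7: stack=$ d  input=d $  — match d
Accept reached after 7 steps.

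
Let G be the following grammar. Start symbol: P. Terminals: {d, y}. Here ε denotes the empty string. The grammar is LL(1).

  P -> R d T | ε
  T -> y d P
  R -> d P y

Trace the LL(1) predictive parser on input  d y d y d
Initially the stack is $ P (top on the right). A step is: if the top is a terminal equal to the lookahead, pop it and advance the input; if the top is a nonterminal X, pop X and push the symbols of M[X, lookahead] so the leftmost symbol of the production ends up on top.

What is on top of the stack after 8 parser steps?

step 1: stack=$ P  input=d y d y d $  — expand P -> R d T
step 2: stack=$ T d R  input=d y d y d $  — expand R -> d P y
step 3: stack=$ T d y P d  input=d y d y d $  — match d
step 4: stack=$ T d y P  input=y d y d $  — expand P -> ε
step 5: stack=$ T d y  input=y d y d $  — match y
step 6: stack=$ T d  input=d y d $  — match d
step 7: stack=$ T  input=y d $  — expand T -> y d P
step 8: stack=$ P d y  input=y d $  — match y
Stack after step 8: $ P d (top = d).

d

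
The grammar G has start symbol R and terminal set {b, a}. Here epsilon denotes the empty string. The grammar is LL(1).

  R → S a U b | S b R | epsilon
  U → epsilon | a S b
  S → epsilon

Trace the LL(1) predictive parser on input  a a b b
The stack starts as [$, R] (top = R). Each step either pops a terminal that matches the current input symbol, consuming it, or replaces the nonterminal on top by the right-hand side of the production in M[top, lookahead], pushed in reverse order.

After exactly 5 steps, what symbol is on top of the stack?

step 1: stack=$ R  input=a a b b $  — expand R → S a U b
step 2: stack=$ b U a S  input=a a b b $  — expand S → epsilon
step 3: stack=$ b U a  input=a a b b $  — match a
step 4: stack=$ b U  input=a b b $  — expand U → a S b
step 5: stack=$ b b S a  input=a b b $  — match a
Stack after step 5: $ b b S (top = S).

S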